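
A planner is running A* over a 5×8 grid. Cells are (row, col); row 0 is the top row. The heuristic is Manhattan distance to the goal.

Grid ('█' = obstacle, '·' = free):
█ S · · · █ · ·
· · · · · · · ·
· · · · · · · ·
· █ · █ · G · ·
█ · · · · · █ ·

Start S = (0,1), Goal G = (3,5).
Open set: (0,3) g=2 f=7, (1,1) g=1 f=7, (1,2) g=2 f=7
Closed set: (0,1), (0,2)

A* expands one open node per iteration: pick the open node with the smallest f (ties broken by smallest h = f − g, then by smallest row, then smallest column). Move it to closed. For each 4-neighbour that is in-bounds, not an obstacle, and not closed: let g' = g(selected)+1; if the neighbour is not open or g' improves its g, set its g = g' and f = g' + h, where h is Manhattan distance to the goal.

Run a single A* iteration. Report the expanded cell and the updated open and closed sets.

expanded=(0,3); open=[(0,4) g=3 f=7, (1,1) g=1 f=7, (1,2) g=2 f=7, (1,3) g=3 f=7]; closed=[(0,1), (0,2), (0,3)]

step 1: expand (0,3) (f=7, h=5) → closed; open now [(0,4) g=3 f=7, (1,1) g=1 f=7, (1,2) g=2 f=7, (1,3) g=3 f=7]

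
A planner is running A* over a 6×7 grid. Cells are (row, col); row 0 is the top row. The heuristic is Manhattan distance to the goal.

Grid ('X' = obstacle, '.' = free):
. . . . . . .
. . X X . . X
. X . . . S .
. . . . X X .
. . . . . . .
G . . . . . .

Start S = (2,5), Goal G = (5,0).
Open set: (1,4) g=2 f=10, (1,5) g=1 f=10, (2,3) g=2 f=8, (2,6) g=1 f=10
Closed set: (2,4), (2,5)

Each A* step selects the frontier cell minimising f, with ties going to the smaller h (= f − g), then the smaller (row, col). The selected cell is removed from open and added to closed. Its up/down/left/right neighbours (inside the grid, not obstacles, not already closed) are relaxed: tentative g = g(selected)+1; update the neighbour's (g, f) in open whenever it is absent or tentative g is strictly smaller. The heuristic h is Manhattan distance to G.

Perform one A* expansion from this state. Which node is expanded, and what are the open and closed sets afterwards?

expanded=(2,3); open=[(1,4) g=2 f=10, (1,5) g=1 f=10, (2,2) g=3 f=8, (2,6) g=1 f=10, (3,3) g=3 f=8]; closed=[(2,3), (2,4), (2,5)]

step 1: expand (2,3) (f=8, h=6) → closed; open now [(1,4) g=2 f=10, (1,5) g=1 f=10, (2,2) g=3 f=8, (2,6) g=1 f=10, (3,3) g=3 f=8]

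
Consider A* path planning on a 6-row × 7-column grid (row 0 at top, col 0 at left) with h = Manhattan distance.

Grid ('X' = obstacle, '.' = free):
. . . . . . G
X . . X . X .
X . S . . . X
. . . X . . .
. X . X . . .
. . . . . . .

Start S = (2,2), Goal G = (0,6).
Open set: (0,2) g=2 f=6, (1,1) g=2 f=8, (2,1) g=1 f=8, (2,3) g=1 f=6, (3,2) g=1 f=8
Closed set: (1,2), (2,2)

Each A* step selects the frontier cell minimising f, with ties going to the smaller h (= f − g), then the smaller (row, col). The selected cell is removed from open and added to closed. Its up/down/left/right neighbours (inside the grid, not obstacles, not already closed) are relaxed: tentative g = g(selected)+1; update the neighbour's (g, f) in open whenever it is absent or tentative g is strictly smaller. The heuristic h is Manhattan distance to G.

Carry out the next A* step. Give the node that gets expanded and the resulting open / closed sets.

step 1: expand (0,2) (f=6, h=4) → closed; open now [(0,1) g=3 f=8, (0,3) g=3 f=6, (1,1) g=2 f=8, (2,1) g=1 f=8, (2,3) g=1 f=6, (3,2) g=1 f=8]

expanded=(0,2); open=[(0,1) g=3 f=8, (0,3) g=3 f=6, (1,1) g=2 f=8, (2,1) g=1 f=8, (2,3) g=1 f=6, (3,2) g=1 f=8]; closed=[(0,2), (1,2), (2,2)]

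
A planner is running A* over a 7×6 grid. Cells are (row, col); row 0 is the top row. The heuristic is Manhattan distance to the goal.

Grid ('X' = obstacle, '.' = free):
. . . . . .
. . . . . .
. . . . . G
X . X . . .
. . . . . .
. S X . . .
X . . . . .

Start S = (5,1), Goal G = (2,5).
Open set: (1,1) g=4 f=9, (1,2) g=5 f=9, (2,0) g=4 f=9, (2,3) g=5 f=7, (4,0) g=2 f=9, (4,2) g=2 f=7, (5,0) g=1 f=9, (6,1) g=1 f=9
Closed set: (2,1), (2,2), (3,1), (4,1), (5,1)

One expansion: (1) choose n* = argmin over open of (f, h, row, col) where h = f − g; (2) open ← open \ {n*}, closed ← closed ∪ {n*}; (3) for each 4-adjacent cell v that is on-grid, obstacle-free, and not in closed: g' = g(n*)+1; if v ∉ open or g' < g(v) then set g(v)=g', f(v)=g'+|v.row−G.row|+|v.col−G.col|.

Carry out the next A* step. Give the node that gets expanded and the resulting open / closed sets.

expanded=(2,3); open=[(1,1) g=4 f=9, (1,2) g=5 f=9, (1,3) g=6 f=9, (2,0) g=4 f=9, (2,4) g=6 f=7, (3,3) g=6 f=9, (4,0) g=2 f=9, (4,2) g=2 f=7, (5,0) g=1 f=9, (6,1) g=1 f=9]; closed=[(2,1), (2,2), (2,3), (3,1), (4,1), (5,1)]

step 1: expand (2,3) (f=7, h=2) → closed; open now [(1,1) g=4 f=9, (1,2) g=5 f=9, (1,3) g=6 f=9, (2,0) g=4 f=9, (2,4) g=6 f=7, (3,3) g=6 f=9, (4,0) g=2 f=9, (4,2) g=2 f=7, (5,0) g=1 f=9, (6,1) g=1 f=9]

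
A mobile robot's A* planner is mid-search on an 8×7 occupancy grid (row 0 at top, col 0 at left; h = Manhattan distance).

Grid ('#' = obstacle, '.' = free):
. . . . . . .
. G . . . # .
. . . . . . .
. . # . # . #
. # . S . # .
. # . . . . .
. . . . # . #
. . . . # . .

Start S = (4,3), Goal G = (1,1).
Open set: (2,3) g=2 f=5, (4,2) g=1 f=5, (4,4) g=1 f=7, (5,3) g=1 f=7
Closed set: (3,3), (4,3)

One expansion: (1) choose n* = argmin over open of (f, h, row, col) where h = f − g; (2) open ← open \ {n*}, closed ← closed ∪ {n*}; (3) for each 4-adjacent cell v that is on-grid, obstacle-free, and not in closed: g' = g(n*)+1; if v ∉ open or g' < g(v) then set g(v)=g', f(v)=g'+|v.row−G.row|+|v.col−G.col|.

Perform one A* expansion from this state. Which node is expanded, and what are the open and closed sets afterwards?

expanded=(2,3); open=[(1,3) g=3 f=5, (2,2) g=3 f=5, (2,4) g=3 f=7, (4,2) g=1 f=5, (4,4) g=1 f=7, (5,3) g=1 f=7]; closed=[(2,3), (3,3), (4,3)]

step 1: expand (2,3) (f=5, h=3) → closed; open now [(1,3) g=3 f=5, (2,2) g=3 f=5, (2,4) g=3 f=7, (4,2) g=1 f=5, (4,4) g=1 f=7, (5,3) g=1 f=7]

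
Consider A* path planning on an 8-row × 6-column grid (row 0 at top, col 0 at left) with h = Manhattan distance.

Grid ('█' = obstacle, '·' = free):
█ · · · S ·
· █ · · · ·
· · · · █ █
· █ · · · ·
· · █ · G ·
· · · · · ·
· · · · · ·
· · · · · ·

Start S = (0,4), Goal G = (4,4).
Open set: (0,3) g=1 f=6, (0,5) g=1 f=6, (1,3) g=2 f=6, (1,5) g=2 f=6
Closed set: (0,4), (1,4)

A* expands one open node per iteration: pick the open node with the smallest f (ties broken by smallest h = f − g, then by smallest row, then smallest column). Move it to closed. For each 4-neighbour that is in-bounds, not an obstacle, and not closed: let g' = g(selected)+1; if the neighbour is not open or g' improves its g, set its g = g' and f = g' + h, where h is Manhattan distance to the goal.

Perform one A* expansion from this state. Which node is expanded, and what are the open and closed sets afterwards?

step 1: expand (1,3) (f=6, h=4) → closed; open now [(0,3) g=1 f=6, (0,5) g=1 f=6, (1,2) g=3 f=8, (1,5) g=2 f=6, (2,3) g=3 f=6]

expanded=(1,3); open=[(0,3) g=1 f=6, (0,5) g=1 f=6, (1,2) g=3 f=8, (1,5) g=2 f=6, (2,3) g=3 f=6]; closed=[(0,4), (1,3), (1,4)]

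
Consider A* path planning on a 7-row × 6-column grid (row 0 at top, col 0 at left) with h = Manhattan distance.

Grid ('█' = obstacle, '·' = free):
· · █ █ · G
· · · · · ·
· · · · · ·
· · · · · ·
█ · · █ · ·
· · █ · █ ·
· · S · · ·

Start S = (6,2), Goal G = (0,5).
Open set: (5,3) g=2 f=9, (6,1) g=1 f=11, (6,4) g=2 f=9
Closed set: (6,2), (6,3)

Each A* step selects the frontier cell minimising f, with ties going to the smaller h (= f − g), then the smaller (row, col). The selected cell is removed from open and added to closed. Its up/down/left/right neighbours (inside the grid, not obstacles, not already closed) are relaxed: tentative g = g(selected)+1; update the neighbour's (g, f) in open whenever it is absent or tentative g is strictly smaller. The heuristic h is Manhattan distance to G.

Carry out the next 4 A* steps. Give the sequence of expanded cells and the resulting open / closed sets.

order=[(5,3) → (6,4) → (6,5) → (5,5)]; open=[(4,5) g=5 f=9, (6,1) g=1 f=11]; closed=[(5,3), (5,5), (6,2), (6,3), (6,4), (6,5)]

step 1: expand (5,3) (f=9, h=7) → closed; open now [(6,1) g=1 f=11, (6,4) g=2 f=9]
step 2: expand (6,4) (f=9, h=7) → closed; open now [(6,1) g=1 f=11, (6,5) g=3 f=9]
step 3: expand (6,5) (f=9, h=6) → closed; open now [(5,5) g=4 f=9, (6,1) g=1 f=11]
step 4: expand (5,5) (f=9, h=5) → closed; open now [(4,5) g=5 f=9, (6,1) g=1 f=11]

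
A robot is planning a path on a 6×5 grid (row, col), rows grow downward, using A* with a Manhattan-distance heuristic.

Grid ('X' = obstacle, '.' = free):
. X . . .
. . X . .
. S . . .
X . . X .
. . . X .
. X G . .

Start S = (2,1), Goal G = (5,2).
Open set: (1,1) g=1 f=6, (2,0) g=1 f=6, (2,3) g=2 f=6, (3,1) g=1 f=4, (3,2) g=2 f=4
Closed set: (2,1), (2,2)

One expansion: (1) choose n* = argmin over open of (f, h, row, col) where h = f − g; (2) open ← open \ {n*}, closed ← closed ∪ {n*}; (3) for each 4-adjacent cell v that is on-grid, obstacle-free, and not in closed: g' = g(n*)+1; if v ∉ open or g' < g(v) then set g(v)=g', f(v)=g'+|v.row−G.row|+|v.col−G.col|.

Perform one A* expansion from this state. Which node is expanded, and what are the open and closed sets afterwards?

step 1: expand (3,2) (f=4, h=2) → closed; open now [(1,1) g=1 f=6, (2,0) g=1 f=6, (2,3) g=2 f=6, (3,1) g=1 f=4, (4,2) g=3 f=4]

expanded=(3,2); open=[(1,1) g=1 f=6, (2,0) g=1 f=6, (2,3) g=2 f=6, (3,1) g=1 f=4, (4,2) g=3 f=4]; closed=[(2,1), (2,2), (3,2)]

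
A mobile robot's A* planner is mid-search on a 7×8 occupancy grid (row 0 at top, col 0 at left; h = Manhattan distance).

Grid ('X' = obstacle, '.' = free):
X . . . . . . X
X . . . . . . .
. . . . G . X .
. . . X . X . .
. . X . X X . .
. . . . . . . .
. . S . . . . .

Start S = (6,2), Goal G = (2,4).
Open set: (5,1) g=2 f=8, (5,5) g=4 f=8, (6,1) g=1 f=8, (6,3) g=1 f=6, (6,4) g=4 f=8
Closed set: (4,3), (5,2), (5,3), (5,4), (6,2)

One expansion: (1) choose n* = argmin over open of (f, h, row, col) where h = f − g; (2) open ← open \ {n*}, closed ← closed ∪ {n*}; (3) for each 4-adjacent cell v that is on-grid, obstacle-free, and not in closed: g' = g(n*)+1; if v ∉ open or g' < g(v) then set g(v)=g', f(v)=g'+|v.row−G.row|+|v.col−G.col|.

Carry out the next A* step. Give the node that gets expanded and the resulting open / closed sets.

step 1: expand (6,3) (f=6, h=5) → closed; open now [(5,1) g=2 f=8, (5,5) g=4 f=8, (6,1) g=1 f=8, (6,4) g=2 f=6]

expanded=(6,3); open=[(5,1) g=2 f=8, (5,5) g=4 f=8, (6,1) g=1 f=8, (6,4) g=2 f=6]; closed=[(4,3), (5,2), (5,3), (5,4), (6,2), (6,3)]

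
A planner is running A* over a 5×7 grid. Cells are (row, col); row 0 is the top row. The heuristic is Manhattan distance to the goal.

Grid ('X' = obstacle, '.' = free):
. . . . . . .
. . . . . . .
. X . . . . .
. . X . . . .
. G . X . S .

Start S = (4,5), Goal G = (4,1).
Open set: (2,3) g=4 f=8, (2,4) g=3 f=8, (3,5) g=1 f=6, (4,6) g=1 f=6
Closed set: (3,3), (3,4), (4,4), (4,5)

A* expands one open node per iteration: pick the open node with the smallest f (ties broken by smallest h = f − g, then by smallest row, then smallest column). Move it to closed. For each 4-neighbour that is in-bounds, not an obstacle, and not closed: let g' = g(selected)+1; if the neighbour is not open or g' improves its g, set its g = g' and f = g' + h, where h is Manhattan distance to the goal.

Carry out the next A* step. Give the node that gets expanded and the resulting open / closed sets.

step 1: expand (3,5) (f=6, h=5) → closed; open now [(2,3) g=4 f=8, (2,4) g=3 f=8, (2,5) g=2 f=8, (3,6) g=2 f=8, (4,6) g=1 f=6]

expanded=(3,5); open=[(2,3) g=4 f=8, (2,4) g=3 f=8, (2,5) g=2 f=8, (3,6) g=2 f=8, (4,6) g=1 f=6]; closed=[(3,3), (3,4), (3,5), (4,4), (4,5)]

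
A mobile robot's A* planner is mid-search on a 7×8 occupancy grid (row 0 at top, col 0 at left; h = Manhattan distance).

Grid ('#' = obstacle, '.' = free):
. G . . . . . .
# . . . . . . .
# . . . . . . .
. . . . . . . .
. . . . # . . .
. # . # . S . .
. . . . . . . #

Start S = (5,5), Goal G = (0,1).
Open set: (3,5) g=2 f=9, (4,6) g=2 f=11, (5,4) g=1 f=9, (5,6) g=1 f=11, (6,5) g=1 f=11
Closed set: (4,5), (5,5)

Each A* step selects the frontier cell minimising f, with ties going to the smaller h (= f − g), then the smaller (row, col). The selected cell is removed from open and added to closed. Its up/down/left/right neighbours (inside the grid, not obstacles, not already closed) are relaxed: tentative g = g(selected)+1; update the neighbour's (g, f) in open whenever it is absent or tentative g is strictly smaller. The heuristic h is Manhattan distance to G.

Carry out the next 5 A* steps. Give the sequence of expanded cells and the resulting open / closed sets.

step 1: expand (3,5) (f=9, h=7) → closed; open now [(2,5) g=3 f=9, (3,4) g=3 f=9, (3,6) g=3 f=11, (4,6) g=2 f=11, (5,4) g=1 f=9, (5,6) g=1 f=11, (6,5) g=1 f=11]
step 2: expand (2,5) (f=9, h=6) → closed; open now [(1,5) g=4 f=9, (2,4) g=4 f=9, (2,6) g=4 f=11, (3,4) g=3 f=9, (3,6) g=3 f=11, (4,6) g=2 f=11, (5,4) g=1 f=9, (5,6) g=1 f=11, (6,5) g=1 f=11]
step 3: expand (1,5) (f=9, h=5) → closed; open now [(0,5) g=5 f=9, (1,4) g=5 f=9, (1,6) g=5 f=11, (2,4) g=4 f=9, (2,6) g=4 f=11, (3,4) g=3 f=9, (3,6) g=3 f=11, (4,6) g=2 f=11, (5,4) g=1 f=9, (5,6) g=1 f=11, (6,5) g=1 f=11]
step 4: expand (0,5) (f=9, h=4) → closed; open now [(0,4) g=6 f=9, (0,6) g=6 f=11, (1,4) g=5 f=9, (1,6) g=5 f=11, (2,4) g=4 f=9, (2,6) g=4 f=11, (3,4) g=3 f=9, (3,6) g=3 f=11, (4,6) g=2 f=11, (5,4) g=1 f=9, (5,6) g=1 f=11, (6,5) g=1 f=11]
step 5: expand (0,4) (f=9, h=3) → closed; open now [(0,3) g=7 f=9, (0,6) g=6 f=11, (1,4) g=5 f=9, (1,6) g=5 f=11, (2,4) g=4 f=9, (2,6) g=4 f=11, (3,4) g=3 f=9, (3,6) g=3 f=11, (4,6) g=2 f=11, (5,4) g=1 f=9, (5,6) g=1 f=11, (6,5) g=1 f=11]

order=[(3,5) → (2,5) → (1,5) → (0,5) → (0,4)]; open=[(0,3) g=7 f=9, (0,6) g=6 f=11, (1,4) g=5 f=9, (1,6) g=5 f=11, (2,4) g=4 f=9, (2,6) g=4 f=11, (3,4) g=3 f=9, (3,6) g=3 f=11, (4,6) g=2 f=11, (5,4) g=1 f=9, (5,6) g=1 f=11, (6,5) g=1 f=11]; closed=[(0,4), (0,5), (1,5), (2,5), (3,5), (4,5), (5,5)]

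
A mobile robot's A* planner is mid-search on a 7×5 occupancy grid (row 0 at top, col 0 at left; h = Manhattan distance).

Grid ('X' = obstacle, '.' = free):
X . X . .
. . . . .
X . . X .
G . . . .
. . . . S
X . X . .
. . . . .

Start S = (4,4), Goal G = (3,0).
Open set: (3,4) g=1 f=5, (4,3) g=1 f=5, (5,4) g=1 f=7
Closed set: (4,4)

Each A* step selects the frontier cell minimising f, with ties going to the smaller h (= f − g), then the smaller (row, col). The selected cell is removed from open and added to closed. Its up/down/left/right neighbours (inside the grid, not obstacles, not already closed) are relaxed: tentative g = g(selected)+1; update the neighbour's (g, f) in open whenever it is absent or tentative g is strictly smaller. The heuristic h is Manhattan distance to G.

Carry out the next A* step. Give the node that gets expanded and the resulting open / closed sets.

step 1: expand (3,4) (f=5, h=4) → closed; open now [(2,4) g=2 f=7, (3,3) g=2 f=5, (4,3) g=1 f=5, (5,4) g=1 f=7]

expanded=(3,4); open=[(2,4) g=2 f=7, (3,3) g=2 f=5, (4,3) g=1 f=5, (5,4) g=1 f=7]; closed=[(3,4), (4,4)]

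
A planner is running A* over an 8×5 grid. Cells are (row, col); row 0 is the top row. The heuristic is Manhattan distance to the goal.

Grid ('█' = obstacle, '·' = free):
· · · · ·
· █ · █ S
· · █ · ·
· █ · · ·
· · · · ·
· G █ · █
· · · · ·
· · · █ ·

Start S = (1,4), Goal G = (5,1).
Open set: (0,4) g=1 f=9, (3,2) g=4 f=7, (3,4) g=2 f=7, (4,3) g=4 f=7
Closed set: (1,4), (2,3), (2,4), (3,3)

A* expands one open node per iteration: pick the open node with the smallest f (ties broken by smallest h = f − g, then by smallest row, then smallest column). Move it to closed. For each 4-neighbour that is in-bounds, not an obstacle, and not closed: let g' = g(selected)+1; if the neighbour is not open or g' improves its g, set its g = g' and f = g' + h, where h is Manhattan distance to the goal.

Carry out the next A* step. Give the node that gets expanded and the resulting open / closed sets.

step 1: expand (3,2) (f=7, h=3) → closed; open now [(0,4) g=1 f=9, (3,4) g=2 f=7, (4,2) g=5 f=7, (4,3) g=4 f=7]

expanded=(3,2); open=[(0,4) g=1 f=9, (3,4) g=2 f=7, (4,2) g=5 f=7, (4,3) g=4 f=7]; closed=[(1,4), (2,3), (2,4), (3,2), (3,3)]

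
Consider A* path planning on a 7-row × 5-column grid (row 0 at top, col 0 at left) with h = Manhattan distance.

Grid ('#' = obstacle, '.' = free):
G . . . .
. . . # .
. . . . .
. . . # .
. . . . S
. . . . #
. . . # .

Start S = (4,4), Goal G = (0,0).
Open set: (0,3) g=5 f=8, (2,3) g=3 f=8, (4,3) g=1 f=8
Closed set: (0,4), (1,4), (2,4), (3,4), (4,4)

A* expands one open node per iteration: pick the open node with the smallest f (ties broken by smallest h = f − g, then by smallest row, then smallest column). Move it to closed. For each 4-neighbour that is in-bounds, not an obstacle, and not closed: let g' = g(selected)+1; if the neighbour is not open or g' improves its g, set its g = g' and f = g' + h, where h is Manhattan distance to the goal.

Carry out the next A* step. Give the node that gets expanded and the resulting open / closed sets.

expanded=(0,3); open=[(0,2) g=6 f=8, (2,3) g=3 f=8, (4,3) g=1 f=8]; closed=[(0,3), (0,4), (1,4), (2,4), (3,4), (4,4)]

step 1: expand (0,3) (f=8, h=3) → closed; open now [(0,2) g=6 f=8, (2,3) g=3 f=8, (4,3) g=1 f=8]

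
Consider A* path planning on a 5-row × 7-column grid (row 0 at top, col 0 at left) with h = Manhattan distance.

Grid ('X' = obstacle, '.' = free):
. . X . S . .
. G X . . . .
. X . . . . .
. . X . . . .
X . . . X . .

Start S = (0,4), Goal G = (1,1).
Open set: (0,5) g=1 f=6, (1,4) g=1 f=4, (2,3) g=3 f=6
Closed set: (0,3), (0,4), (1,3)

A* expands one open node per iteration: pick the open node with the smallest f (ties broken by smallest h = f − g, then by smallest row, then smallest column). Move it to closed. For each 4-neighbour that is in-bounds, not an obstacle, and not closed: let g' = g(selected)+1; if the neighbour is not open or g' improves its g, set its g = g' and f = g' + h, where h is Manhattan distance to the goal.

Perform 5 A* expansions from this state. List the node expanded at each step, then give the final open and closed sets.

order=[(1,4) → (2,3) → (2,2) → (1,5) → (2,4)]; open=[(0,5) g=1 f=6, (1,6) g=3 f=8, (2,5) g=3 f=8, (3,3) g=4 f=8, (3,4) g=3 f=8]; closed=[(0,3), (0,4), (1,3), (1,4), (1,5), (2,2), (2,3), (2,4)]

step 1: expand (1,4) (f=4, h=3) → closed; open now [(0,5) g=1 f=6, (1,5) g=2 f=6, (2,3) g=3 f=6, (2,4) g=2 f=6]
step 2: expand (2,3) (f=6, h=3) → closed; open now [(0,5) g=1 f=6, (1,5) g=2 f=6, (2,2) g=4 f=6, (2,4) g=2 f=6, (3,3) g=4 f=8]
step 3: expand (2,2) (f=6, h=2) → closed; open now [(0,5) g=1 f=6, (1,5) g=2 f=6, (2,4) g=2 f=6, (3,3) g=4 f=8]
step 4: expand (1,5) (f=6, h=4) → closed; open now [(0,5) g=1 f=6, (1,6) g=3 f=8, (2,4) g=2 f=6, (2,5) g=3 f=8, (3,3) g=4 f=8]
step 5: expand (2,4) (f=6, h=4) → closed; open now [(0,5) g=1 f=6, (1,6) g=3 f=8, (2,5) g=3 f=8, (3,3) g=4 f=8, (3,4) g=3 f=8]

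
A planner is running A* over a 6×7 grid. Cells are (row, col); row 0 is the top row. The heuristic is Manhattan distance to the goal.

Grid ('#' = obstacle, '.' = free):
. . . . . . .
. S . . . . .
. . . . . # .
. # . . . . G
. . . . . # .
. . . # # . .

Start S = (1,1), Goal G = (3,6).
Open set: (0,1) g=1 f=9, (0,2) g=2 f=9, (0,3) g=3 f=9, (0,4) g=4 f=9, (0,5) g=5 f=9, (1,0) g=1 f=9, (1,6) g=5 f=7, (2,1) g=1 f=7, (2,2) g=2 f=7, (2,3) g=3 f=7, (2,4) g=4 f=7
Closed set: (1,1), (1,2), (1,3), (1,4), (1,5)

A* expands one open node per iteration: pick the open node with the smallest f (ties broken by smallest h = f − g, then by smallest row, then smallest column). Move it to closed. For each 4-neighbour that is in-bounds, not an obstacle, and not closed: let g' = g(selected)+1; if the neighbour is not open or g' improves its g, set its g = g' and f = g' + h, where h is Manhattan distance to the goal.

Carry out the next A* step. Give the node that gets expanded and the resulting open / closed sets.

step 1: expand (1,6) (f=7, h=2) → closed; open now [(0,1) g=1 f=9, (0,2) g=2 f=9, (0,3) g=3 f=9, (0,4) g=4 f=9, (0,5) g=5 f=9, (0,6) g=6 f=9, (1,0) g=1 f=9, (2,1) g=1 f=7, (2,2) g=2 f=7, (2,3) g=3 f=7, (2,4) g=4 f=7, (2,6) g=6 f=7]

expanded=(1,6); open=[(0,1) g=1 f=9, (0,2) g=2 f=9, (0,3) g=3 f=9, (0,4) g=4 f=9, (0,5) g=5 f=9, (0,6) g=6 f=9, (1,0) g=1 f=9, (2,1) g=1 f=7, (2,2) g=2 f=7, (2,3) g=3 f=7, (2,4) g=4 f=7, (2,6) g=6 f=7]; closed=[(1,1), (1,2), (1,3), (1,4), (1,5), (1,6)]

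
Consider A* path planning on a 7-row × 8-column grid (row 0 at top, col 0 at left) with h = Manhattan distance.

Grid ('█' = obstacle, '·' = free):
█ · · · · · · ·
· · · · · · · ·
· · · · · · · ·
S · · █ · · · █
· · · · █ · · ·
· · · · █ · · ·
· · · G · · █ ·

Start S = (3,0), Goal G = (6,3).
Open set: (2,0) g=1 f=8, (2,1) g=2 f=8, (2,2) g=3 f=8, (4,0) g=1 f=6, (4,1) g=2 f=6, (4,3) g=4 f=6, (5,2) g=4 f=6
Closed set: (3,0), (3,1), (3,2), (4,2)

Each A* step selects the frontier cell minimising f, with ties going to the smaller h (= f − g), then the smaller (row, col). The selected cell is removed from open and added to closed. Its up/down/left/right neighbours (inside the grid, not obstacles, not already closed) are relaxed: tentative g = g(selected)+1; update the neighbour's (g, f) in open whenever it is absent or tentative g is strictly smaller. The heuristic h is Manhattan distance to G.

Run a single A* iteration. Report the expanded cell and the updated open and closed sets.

step 1: expand (4,3) (f=6, h=2) → closed; open now [(2,0) g=1 f=8, (2,1) g=2 f=8, (2,2) g=3 f=8, (4,0) g=1 f=6, (4,1) g=2 f=6, (5,2) g=4 f=6, (5,3) g=5 f=6]

expanded=(4,3); open=[(2,0) g=1 f=8, (2,1) g=2 f=8, (2,2) g=3 f=8, (4,0) g=1 f=6, (4,1) g=2 f=6, (5,2) g=4 f=6, (5,3) g=5 f=6]; closed=[(3,0), (3,1), (3,2), (4,2), (4,3)]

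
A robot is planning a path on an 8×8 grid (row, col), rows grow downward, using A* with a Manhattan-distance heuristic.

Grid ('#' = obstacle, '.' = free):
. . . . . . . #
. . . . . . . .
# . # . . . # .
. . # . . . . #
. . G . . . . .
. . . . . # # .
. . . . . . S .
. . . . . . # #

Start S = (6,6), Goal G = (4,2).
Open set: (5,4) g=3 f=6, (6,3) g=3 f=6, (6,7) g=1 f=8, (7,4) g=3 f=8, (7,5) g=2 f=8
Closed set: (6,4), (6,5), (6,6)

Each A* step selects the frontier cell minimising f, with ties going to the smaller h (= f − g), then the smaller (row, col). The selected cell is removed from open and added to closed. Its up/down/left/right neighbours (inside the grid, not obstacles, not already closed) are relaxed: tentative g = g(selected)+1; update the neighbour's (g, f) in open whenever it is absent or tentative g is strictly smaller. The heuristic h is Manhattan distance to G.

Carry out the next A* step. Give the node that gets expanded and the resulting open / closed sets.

expanded=(5,4); open=[(4,4) g=4 f=6, (5,3) g=4 f=6, (6,3) g=3 f=6, (6,7) g=1 f=8, (7,4) g=3 f=8, (7,5) g=2 f=8]; closed=[(5,4), (6,4), (6,5), (6,6)]

step 1: expand (5,4) (f=6, h=3) → closed; open now [(4,4) g=4 f=6, (5,3) g=4 f=6, (6,3) g=3 f=6, (6,7) g=1 f=8, (7,4) g=3 f=8, (7,5) g=2 f=8]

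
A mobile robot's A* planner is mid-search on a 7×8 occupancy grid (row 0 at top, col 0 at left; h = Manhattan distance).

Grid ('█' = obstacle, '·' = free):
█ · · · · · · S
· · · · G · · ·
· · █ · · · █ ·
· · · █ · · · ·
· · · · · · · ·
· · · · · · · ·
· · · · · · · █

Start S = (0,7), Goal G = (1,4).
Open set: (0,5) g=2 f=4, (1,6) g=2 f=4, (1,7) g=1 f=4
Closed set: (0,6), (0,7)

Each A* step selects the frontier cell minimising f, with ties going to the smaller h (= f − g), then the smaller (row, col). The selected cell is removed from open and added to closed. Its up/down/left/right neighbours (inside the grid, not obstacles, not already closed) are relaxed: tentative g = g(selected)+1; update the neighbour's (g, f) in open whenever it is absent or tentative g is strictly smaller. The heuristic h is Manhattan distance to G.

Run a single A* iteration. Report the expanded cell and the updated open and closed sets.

expanded=(0,5); open=[(0,4) g=3 f=4, (1,5) g=3 f=4, (1,6) g=2 f=4, (1,7) g=1 f=4]; closed=[(0,5), (0,6), (0,7)]

step 1: expand (0,5) (f=4, h=2) → closed; open now [(0,4) g=3 f=4, (1,5) g=3 f=4, (1,6) g=2 f=4, (1,7) g=1 f=4]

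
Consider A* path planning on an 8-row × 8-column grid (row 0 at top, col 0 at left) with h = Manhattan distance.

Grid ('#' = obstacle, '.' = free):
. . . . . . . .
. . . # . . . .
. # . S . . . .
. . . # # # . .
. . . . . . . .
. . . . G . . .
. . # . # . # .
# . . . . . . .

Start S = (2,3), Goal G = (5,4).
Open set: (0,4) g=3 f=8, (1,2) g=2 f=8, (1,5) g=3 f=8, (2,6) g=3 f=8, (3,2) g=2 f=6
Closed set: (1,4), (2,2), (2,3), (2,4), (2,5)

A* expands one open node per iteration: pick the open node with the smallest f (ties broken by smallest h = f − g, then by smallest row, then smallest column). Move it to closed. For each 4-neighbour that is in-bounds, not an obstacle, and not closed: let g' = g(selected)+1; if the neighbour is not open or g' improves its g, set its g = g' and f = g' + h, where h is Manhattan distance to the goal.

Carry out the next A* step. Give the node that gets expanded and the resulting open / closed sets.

expanded=(3,2); open=[(0,4) g=3 f=8, (1,2) g=2 f=8, (1,5) g=3 f=8, (2,6) g=3 f=8, (3,1) g=3 f=8, (4,2) g=3 f=6]; closed=[(1,4), (2,2), (2,3), (2,4), (2,5), (3,2)]

step 1: expand (3,2) (f=6, h=4) → closed; open now [(0,4) g=3 f=8, (1,2) g=2 f=8, (1,5) g=3 f=8, (2,6) g=3 f=8, (3,1) g=3 f=8, (4,2) g=3 f=6]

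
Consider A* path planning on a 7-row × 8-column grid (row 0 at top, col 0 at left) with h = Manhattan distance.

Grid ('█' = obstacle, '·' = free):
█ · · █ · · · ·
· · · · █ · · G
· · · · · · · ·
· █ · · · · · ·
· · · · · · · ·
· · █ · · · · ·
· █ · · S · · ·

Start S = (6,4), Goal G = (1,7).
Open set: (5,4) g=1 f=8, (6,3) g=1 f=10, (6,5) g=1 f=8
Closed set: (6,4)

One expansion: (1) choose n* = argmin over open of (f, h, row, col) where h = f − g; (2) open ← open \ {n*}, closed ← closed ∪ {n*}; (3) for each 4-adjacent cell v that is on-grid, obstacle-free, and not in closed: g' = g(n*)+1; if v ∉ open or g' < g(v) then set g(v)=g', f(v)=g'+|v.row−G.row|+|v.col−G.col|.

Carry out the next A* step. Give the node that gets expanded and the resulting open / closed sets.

expanded=(5,4); open=[(4,4) g=2 f=8, (5,3) g=2 f=10, (5,5) g=2 f=8, (6,3) g=1 f=10, (6,5) g=1 f=8]; closed=[(5,4), (6,4)]

step 1: expand (5,4) (f=8, h=7) → closed; open now [(4,4) g=2 f=8, (5,3) g=2 f=10, (5,5) g=2 f=8, (6,3) g=1 f=10, (6,5) g=1 f=8]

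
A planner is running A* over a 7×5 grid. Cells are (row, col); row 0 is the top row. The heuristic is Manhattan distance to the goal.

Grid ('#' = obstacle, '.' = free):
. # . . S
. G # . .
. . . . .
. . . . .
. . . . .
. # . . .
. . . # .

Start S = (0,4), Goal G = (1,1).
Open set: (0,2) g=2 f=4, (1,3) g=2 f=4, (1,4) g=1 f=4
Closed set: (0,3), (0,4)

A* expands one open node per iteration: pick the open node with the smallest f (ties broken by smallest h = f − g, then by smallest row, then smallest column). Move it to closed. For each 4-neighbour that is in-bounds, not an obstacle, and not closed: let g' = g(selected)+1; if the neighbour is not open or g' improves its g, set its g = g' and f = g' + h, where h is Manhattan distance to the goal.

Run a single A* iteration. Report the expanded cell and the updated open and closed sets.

expanded=(0,2); open=[(1,3) g=2 f=4, (1,4) g=1 f=4]; closed=[(0,2), (0,3), (0,4)]

step 1: expand (0,2) (f=4, h=2) → closed; open now [(1,3) g=2 f=4, (1,4) g=1 f=4]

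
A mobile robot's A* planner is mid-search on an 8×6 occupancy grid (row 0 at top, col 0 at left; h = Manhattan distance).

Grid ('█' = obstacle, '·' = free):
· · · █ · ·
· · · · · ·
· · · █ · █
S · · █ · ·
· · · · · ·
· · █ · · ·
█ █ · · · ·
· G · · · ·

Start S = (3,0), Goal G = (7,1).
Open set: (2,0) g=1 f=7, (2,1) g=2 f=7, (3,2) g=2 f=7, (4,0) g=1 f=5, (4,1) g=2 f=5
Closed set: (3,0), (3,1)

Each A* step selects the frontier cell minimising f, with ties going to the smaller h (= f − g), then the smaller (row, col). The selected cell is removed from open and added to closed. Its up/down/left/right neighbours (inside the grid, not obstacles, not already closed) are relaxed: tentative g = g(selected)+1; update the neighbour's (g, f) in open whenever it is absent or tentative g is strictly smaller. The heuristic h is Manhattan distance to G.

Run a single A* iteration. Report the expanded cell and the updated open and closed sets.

step 1: expand (4,1) (f=5, h=3) → closed; open now [(2,0) g=1 f=7, (2,1) g=2 f=7, (3,2) g=2 f=7, (4,0) g=1 f=5, (4,2) g=3 f=7, (5,1) g=3 f=5]

expanded=(4,1); open=[(2,0) g=1 f=7, (2,1) g=2 f=7, (3,2) g=2 f=7, (4,0) g=1 f=5, (4,2) g=3 f=7, (5,1) g=3 f=5]; closed=[(3,0), (3,1), (4,1)]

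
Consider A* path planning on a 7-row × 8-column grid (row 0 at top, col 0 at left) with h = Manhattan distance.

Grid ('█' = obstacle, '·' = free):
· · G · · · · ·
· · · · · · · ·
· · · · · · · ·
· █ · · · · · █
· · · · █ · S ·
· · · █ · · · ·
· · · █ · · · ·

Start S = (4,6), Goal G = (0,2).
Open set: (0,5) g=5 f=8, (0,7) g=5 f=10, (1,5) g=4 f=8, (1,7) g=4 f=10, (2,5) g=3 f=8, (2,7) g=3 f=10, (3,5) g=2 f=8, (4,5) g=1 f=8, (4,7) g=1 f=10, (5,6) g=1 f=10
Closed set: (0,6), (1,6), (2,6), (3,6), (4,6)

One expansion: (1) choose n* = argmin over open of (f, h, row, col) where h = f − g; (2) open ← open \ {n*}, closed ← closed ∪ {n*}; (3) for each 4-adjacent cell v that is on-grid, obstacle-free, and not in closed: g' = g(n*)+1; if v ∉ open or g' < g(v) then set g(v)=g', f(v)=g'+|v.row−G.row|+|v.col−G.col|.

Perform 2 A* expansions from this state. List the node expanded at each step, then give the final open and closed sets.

step 1: expand (0,5) (f=8, h=3) → closed; open now [(0,4) g=6 f=8, (0,7) g=5 f=10, (1,5) g=4 f=8, (1,7) g=4 f=10, (2,5) g=3 f=8, (2,7) g=3 f=10, (3,5) g=2 f=8, (4,5) g=1 f=8, (4,7) g=1 f=10, (5,6) g=1 f=10]
step 2: expand (0,4) (f=8, h=2) → closed; open now [(0,3) g=7 f=8, (0,7) g=5 f=10, (1,4) g=7 f=10, (1,5) g=4 f=8, (1,7) g=4 f=10, (2,5) g=3 f=8, (2,7) g=3 f=10, (3,5) g=2 f=8, (4,5) g=1 f=8, (4,7) g=1 f=10, (5,6) g=1 f=10]

order=[(0,5) → (0,4)]; open=[(0,3) g=7 f=8, (0,7) g=5 f=10, (1,4) g=7 f=10, (1,5) g=4 f=8, (1,7) g=4 f=10, (2,5) g=3 f=8, (2,7) g=3 f=10, (3,5) g=2 f=8, (4,5) g=1 f=8, (4,7) g=1 f=10, (5,6) g=1 f=10]; closed=[(0,4), (0,5), (0,6), (1,6), (2,6), (3,6), (4,6)]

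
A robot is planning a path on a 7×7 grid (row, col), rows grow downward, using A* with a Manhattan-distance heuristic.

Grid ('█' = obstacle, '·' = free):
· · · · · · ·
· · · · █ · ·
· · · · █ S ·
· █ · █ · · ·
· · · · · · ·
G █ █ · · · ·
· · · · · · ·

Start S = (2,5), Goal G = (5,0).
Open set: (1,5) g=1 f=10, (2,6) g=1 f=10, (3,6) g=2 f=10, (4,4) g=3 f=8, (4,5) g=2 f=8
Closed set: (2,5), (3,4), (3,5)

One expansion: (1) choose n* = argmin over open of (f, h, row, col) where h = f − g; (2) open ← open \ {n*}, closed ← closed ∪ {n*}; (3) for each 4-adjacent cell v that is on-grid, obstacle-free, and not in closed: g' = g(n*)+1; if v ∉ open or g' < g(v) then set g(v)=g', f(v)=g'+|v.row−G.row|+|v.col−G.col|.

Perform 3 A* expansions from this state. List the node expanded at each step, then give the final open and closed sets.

step 1: expand (4,4) (f=8, h=5) → closed; open now [(1,5) g=1 f=10, (2,6) g=1 f=10, (3,6) g=2 f=10, (4,3) g=4 f=8, (4,5) g=2 f=8, (5,4) g=4 f=8]
step 2: expand (4,3) (f=8, h=4) → closed; open now [(1,5) g=1 f=10, (2,6) g=1 f=10, (3,6) g=2 f=10, (4,2) g=5 f=8, (4,5) g=2 f=8, (5,3) g=5 f=8, (5,4) g=4 f=8]
step 3: expand (4,2) (f=8, h=3) → closed; open now [(1,5) g=1 f=10, (2,6) g=1 f=10, (3,2) g=6 f=10, (3,6) g=2 f=10, (4,1) g=6 f=8, (4,5) g=2 f=8, (5,3) g=5 f=8, (5,4) g=4 f=8]

order=[(4,4) → (4,3) → (4,2)]; open=[(1,5) g=1 f=10, (2,6) g=1 f=10, (3,2) g=6 f=10, (3,6) g=2 f=10, (4,1) g=6 f=8, (4,5) g=2 f=8, (5,3) g=5 f=8, (5,4) g=4 f=8]; closed=[(2,5), (3,4), (3,5), (4,2), (4,3), (4,4)]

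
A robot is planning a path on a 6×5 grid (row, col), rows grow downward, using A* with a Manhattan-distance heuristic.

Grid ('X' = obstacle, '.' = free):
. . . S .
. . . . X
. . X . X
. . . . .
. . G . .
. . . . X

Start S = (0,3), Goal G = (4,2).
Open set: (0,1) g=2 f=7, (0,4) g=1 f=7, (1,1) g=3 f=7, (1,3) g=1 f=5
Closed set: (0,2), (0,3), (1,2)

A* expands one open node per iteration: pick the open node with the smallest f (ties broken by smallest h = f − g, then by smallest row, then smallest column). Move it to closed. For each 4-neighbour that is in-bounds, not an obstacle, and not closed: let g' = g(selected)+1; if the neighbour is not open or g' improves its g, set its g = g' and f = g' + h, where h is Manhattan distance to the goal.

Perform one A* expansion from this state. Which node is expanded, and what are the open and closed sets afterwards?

step 1: expand (1,3) (f=5, h=4) → closed; open now [(0,1) g=2 f=7, (0,4) g=1 f=7, (1,1) g=3 f=7, (2,3) g=2 f=5]

expanded=(1,3); open=[(0,1) g=2 f=7, (0,4) g=1 f=7, (1,1) g=3 f=7, (2,3) g=2 f=5]; closed=[(0,2), (0,3), (1,2), (1,3)]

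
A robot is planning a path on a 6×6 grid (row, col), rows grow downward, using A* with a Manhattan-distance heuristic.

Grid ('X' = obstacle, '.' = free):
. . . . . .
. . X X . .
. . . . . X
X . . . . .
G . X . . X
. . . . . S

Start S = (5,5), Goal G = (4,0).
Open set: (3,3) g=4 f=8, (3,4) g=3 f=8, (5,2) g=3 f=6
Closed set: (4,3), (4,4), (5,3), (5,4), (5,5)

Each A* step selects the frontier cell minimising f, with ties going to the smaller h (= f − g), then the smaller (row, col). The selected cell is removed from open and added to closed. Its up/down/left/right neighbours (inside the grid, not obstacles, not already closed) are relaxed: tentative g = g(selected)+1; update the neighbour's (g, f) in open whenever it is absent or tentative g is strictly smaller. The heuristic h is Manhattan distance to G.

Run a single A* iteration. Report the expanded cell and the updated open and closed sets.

step 1: expand (5,2) (f=6, h=3) → closed; open now [(3,3) g=4 f=8, (3,4) g=3 f=8, (5,1) g=4 f=6]

expanded=(5,2); open=[(3,3) g=4 f=8, (3,4) g=3 f=8, (5,1) g=4 f=6]; closed=[(4,3), (4,4), (5,2), (5,3), (5,4), (5,5)]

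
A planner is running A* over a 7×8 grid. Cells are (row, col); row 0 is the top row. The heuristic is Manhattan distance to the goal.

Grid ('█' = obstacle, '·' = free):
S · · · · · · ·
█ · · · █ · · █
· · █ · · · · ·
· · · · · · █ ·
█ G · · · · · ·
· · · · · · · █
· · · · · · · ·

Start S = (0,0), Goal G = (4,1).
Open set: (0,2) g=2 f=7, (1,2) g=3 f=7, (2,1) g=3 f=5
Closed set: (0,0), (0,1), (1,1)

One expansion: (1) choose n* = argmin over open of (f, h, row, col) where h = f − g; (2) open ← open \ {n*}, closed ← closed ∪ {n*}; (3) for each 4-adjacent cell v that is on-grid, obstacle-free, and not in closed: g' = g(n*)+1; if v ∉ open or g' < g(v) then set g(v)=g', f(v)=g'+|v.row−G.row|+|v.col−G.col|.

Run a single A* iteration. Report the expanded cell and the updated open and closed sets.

expanded=(2,1); open=[(0,2) g=2 f=7, (1,2) g=3 f=7, (2,0) g=4 f=7, (3,1) g=4 f=5]; closed=[(0,0), (0,1), (1,1), (2,1)]

step 1: expand (2,1) (f=5, h=2) → closed; open now [(0,2) g=2 f=7, (1,2) g=3 f=7, (2,0) g=4 f=7, (3,1) g=4 f=5]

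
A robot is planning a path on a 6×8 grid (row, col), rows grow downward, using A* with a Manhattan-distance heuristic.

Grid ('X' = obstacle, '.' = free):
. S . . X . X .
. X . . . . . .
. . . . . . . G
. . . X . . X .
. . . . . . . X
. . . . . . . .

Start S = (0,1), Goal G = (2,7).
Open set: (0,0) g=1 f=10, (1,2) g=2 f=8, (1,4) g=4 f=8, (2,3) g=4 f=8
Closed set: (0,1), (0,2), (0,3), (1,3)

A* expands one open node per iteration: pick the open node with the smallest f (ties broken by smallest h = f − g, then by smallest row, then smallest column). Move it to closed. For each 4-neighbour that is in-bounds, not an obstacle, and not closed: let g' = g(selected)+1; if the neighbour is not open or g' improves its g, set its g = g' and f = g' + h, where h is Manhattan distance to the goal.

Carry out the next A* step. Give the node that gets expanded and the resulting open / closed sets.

expanded=(1,4); open=[(0,0) g=1 f=10, (1,2) g=2 f=8, (1,5) g=5 f=8, (2,3) g=4 f=8, (2,4) g=5 f=8]; closed=[(0,1), (0,2), (0,3), (1,3), (1,4)]

step 1: expand (1,4) (f=8, h=4) → closed; open now [(0,0) g=1 f=10, (1,2) g=2 f=8, (1,5) g=5 f=8, (2,3) g=4 f=8, (2,4) g=5 f=8]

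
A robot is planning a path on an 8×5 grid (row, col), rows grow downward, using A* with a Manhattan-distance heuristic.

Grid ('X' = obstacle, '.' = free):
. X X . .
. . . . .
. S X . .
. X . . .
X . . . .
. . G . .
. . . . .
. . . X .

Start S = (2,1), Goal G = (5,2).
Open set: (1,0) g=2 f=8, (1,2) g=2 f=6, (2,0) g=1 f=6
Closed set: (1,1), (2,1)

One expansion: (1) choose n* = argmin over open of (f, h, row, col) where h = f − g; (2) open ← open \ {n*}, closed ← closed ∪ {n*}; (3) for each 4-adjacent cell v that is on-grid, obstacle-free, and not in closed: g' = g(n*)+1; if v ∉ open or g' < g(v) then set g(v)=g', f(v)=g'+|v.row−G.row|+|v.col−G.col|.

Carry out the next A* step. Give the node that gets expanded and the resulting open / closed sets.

expanded=(1,2); open=[(1,0) g=2 f=8, (1,3) g=3 f=8, (2,0) g=1 f=6]; closed=[(1,1), (1,2), (2,1)]

step 1: expand (1,2) (f=6, h=4) → closed; open now [(1,0) g=2 f=8, (1,3) g=3 f=8, (2,0) g=1 f=6]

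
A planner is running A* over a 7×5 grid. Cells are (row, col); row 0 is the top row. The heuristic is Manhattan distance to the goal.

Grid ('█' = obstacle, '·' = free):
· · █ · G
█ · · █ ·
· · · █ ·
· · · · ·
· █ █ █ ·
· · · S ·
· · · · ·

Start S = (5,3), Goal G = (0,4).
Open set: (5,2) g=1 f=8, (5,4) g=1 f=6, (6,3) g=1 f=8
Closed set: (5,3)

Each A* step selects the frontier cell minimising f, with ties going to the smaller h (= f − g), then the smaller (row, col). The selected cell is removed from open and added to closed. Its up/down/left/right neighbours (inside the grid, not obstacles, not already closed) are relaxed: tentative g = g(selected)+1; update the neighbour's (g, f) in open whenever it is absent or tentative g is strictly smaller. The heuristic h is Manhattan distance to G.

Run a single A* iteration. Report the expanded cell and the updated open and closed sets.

expanded=(5,4); open=[(4,4) g=2 f=6, (5,2) g=1 f=8, (6,3) g=1 f=8, (6,4) g=2 f=8]; closed=[(5,3), (5,4)]

step 1: expand (5,4) (f=6, h=5) → closed; open now [(4,4) g=2 f=6, (5,2) g=1 f=8, (6,3) g=1 f=8, (6,4) g=2 f=8]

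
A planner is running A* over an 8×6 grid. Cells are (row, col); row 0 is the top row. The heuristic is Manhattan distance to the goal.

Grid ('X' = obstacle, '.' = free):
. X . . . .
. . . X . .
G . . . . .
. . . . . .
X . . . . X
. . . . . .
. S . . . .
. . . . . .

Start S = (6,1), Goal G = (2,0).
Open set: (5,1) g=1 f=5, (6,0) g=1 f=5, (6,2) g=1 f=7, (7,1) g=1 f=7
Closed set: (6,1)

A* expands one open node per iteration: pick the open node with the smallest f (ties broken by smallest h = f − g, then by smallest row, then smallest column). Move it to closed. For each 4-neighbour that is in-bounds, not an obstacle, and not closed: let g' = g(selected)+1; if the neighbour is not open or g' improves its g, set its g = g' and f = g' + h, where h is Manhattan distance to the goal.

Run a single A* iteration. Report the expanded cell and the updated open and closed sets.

expanded=(5,1); open=[(4,1) g=2 f=5, (5,0) g=2 f=5, (5,2) g=2 f=7, (6,0) g=1 f=5, (6,2) g=1 f=7, (7,1) g=1 f=7]; closed=[(5,1), (6,1)]

step 1: expand (5,1) (f=5, h=4) → closed; open now [(4,1) g=2 f=5, (5,0) g=2 f=5, (5,2) g=2 f=7, (6,0) g=1 f=5, (6,2) g=1 f=7, (7,1) g=1 f=7]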